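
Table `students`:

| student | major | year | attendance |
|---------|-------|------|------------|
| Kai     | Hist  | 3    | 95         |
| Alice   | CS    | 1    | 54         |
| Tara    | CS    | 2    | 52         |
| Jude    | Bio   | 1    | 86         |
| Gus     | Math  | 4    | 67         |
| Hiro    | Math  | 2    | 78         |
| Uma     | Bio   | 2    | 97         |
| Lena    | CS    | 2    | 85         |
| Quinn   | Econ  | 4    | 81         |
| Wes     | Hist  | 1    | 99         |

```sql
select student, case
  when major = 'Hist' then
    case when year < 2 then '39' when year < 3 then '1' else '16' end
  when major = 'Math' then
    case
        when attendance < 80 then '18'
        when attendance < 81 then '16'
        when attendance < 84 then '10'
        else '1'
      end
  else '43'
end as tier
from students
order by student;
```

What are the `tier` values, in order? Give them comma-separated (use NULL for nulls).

student=Alice: major='CS' → outer ELSE → 43
student=Gus: major='Math' → inner[attendance < 80] → 18
student=Hiro: major='Math' → inner[attendance < 80] → 18
student=Jude: major='Bio' → outer ELSE → 43
student=Kai: major='Hist' → inner[ELSE] → 16
student=Lena: major='CS' → outer ELSE → 43
student=Quinn: major='Econ' → outer ELSE → 43
student=Tara: major='CS' → outer ELSE → 43
student=Uma: major='Bio' → outer ELSE → 43
student=Wes: major='Hist' → inner[year < 2] → 39

43, 18, 18, 43, 16, 43, 43, 43, 43, 39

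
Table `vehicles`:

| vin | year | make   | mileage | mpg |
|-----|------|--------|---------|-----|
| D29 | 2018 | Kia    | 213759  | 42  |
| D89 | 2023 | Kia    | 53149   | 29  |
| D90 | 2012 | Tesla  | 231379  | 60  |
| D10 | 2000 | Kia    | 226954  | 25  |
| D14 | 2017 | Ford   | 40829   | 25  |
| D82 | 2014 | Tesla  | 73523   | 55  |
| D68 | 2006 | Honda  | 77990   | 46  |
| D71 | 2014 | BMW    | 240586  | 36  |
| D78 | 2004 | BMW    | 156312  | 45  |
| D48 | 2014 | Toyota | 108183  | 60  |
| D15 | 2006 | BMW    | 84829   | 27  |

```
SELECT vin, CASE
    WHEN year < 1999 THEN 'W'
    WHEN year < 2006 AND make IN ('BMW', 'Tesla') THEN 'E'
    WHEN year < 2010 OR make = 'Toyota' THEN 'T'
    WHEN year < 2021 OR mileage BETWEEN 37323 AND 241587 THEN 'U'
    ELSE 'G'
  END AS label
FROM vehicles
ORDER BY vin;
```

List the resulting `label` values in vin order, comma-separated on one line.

vin=D10: year < 2010 OR make = 'Toyota' → T
vin=D14: year < 2021 OR mileage BETWEEN 37323 AND 241587 → U
vin=D15: year < 2010 OR make = 'Toyota' → T
vin=D29: year < 2021 OR mileage BETWEEN 37323 AND 241587 → U
vin=D48: year < 2010 OR make = 'Toyota' → T
vin=D68: year < 2010 OR make = 'Toyota' → T
vin=D71: year < 2021 OR mileage BETWEEN 37323 AND 241587 → U
vin=D78: year < 2006 AND make IN ('BMW', 'Tesla') → E
vin=D82: year < 2021 OR mileage BETWEEN 37323 AND 241587 → U
vin=D89: year < 2021 OR mileage BETWEEN 37323 AND 241587 → U
vin=D90: year < 2021 OR mileage BETWEEN 37323 AND 241587 → U

T, U, T, U, T, T, U, E, U, U, U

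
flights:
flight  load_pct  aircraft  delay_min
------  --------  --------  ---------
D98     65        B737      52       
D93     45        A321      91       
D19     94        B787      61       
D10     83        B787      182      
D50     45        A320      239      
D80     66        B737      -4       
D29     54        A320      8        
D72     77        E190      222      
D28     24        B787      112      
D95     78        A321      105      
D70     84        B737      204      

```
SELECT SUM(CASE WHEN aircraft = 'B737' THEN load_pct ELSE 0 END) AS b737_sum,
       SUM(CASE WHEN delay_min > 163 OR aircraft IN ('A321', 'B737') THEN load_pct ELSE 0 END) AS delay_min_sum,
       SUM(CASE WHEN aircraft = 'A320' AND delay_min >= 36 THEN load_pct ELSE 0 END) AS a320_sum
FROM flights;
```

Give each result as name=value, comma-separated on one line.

[b737_sum: aircraft = 'B737']
flight=D98: ✓ → 65
flight=D93: ✗
flight=D19: ✗
flight=D10: ✗
flight=D50: ✗
flight=D80: ✓ → 66
flight=D29: ✗
flight=D72: ✗
flight=D28: ✗
flight=D95: ✗
flight=D70: ✓ → 84
b737_sum = 65 + 66 + 84 = 215
—
[delay_min_sum: delay_min > 163 OR aircraft IN ('A321', 'B737')]
flight=D98: ✓ → 65
flight=D93: ✓ → 45
flight=D19: ✗
flight=D10: ✓ → 83
flight=D50: ✓ → 45
flight=D80: ✓ → 66
flight=D29: ✗
flight=D72: ✓ → 77
flight=D28: ✗
flight=D95: ✓ → 78
flight=D70: ✓ → 84
delay_min_sum = 65 + 45 + 83 + 45 + 66 + 77 + 78 + 84 = 543
—
[a320_sum: aircraft = 'A320' AND delay_min >= 36]
flight=D98: ✗
flight=D93: ✗
flight=D19: ✗
flight=D10: ✗
flight=D50: ✓ → 45
flight=D80: ✗
flight=D29: ✗
flight=D72: ✗
flight=D28: ✗
flight=D95: ✗
flight=D70: ✗
a320_sum = 45

b737_sum=215, delay_min_sum=543, a320_sum=45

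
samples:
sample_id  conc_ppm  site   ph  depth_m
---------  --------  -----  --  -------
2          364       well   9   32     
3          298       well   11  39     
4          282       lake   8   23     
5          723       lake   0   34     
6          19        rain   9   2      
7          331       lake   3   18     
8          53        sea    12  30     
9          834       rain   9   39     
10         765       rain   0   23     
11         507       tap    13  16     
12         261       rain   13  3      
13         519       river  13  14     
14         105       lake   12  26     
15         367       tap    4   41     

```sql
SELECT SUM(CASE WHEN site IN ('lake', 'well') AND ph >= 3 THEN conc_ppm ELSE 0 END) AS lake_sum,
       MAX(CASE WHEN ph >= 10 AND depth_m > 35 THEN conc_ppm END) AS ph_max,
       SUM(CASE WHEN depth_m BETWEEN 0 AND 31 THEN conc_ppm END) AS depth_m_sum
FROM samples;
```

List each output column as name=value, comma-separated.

[lake_sum: site IN ('lake', 'well') AND ph >= 3]
sample_id=2: ✓ → 364
sample_id=3: ✓ → 298
sample_id=4: ✓ → 282
sample_id=5: ✗
sample_id=6: ✗
sample_id=7: ✓ → 331
sample_id=8: ✗
sample_id=9: ✗
sample_id=10: ✗
sample_id=11: ✗
sample_id=12: ✗
sample_id=13: ✗
sample_id=14: ✓ → 105
sample_id=15: ✗
lake_sum = 364 + 298 + 282 + 331 + 105 = 1380
—
[ph_max: ph >= 10 AND depth_m > 35]
sample_id=2: ✗
sample_id=3: ✓ → 298
sample_id=4: ✗
sample_id=5: ✗
sample_id=6: ✗
sample_id=7: ✗
sample_id=8: ✗
sample_id=9: ✗
sample_id=10: ✗
sample_id=11: ✗
sample_id=12: ✗
sample_id=13: ✗
sample_id=14: ✗
sample_id=15: ✗
ph_max = MAX(298) = 298
—
[depth_m_sum: depth_m BETWEEN 0 AND 31]
sample_id=2: ✗
sample_id=3: ✗
sample_id=4: ✓ → 282
sample_id=5: ✗
sample_id=6: ✓ → 19
sample_id=7: ✓ → 331
sample_id=8: ✓ → 53
sample_id=9: ✗
sample_id=10: ✓ → 765
sample_id=11: ✓ → 507
sample_id=12: ✓ → 261
sample_id=13: ✓ → 519
sample_id=14: ✓ → 105
sample_id=15: ✗
depth_m_sum = 282 + 19 + 331 + 53 + 765 + 507 + 261 + 519 + 105 = 2842

lake_sum=1380, ph_max=298, depth_m_sum=2842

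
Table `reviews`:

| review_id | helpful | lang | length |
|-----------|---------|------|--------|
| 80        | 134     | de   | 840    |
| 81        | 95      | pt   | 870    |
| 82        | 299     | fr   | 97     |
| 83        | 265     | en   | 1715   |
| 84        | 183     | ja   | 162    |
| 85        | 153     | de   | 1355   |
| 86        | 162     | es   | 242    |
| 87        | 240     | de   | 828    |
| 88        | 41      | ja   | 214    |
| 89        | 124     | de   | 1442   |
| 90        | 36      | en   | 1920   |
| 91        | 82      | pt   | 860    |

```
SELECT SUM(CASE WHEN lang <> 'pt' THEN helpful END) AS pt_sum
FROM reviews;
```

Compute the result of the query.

review_id=80: ✓ → 134
review_id=81: ✗
review_id=82: ✓ → 299
review_id=83: ✓ → 265
review_id=84: ✓ → 183
review_id=85: ✓ → 153
review_id=86: ✓ → 162
review_id=87: ✓ → 240
review_id=88: ✓ → 41
review_id=89: ✓ → 124
review_id=90: ✓ → 36
review_id=91: ✗
pt_sum = 134 + 299 + 265 + 183 + 153 + 162 + 240 + 41 + 124 + 36 = 1637

1637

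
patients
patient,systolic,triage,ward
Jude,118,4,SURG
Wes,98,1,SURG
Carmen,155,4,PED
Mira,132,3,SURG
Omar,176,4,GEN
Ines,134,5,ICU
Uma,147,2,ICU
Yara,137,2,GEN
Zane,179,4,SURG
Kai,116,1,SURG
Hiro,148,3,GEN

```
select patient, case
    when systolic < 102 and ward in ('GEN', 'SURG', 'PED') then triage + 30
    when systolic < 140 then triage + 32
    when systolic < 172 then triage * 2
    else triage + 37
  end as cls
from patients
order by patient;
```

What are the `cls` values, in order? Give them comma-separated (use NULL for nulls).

patient=Carmen: systolic < 172 → 8
patient=Hiro: systolic < 172 → 6
patient=Ines: systolic < 140 → 37
patient=Jude: systolic < 140 → 36
patient=Kai: systolic < 140 → 33
patient=Mira: systolic < 140 → 35
patient=Omar: ELSE → 41
patient=Uma: systolic < 172 → 4
patient=Wes: systolic < 102 and ward in ('GEN', 'SURG', 'PED') → 31
patient=Yara: systolic < 140 → 34
patient=Zane: ELSE → 41

8, 6, 37, 36, 33, 35, 41, 4, 31, 34, 41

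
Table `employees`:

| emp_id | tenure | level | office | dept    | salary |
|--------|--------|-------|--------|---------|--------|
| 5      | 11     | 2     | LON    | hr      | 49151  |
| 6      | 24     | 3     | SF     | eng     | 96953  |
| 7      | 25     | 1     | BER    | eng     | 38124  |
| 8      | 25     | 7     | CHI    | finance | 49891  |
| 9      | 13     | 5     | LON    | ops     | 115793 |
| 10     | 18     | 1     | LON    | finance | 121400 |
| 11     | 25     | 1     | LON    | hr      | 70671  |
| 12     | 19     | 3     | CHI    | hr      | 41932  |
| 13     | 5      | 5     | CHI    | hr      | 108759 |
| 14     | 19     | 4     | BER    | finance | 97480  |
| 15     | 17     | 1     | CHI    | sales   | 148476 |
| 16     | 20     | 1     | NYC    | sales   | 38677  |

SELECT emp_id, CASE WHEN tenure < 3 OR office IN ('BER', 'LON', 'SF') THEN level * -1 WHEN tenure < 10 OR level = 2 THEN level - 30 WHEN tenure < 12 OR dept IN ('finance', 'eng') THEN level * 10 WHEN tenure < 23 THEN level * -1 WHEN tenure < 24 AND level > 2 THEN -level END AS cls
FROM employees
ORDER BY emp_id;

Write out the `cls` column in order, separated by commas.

-2, -3, -1, 70, -5, -1, -1, -3, -25, -4, -1, -1

emp_id=5: tenure < 3 OR office IN ('BER', 'LON', 'SF') → -2
emp_id=6: tenure < 3 OR office IN ('BER', 'LON', 'SF') → -3
emp_id=7: tenure < 3 OR office IN ('BER', 'LON', 'SF') → -1
emp_id=8: tenure < 12 OR dept IN ('finance', 'eng') → 70
emp_id=9: tenure < 3 OR office IN ('BER', 'LON', 'SF') → -5
emp_id=10: tenure < 3 OR office IN ('BER', 'LON', 'SF') → -1
emp_id=11: tenure < 3 OR office IN ('BER', 'LON', 'SF') → -1
emp_id=12: tenure < 23 → -3
emp_id=13: tenure < 10 OR level = 2 → -25
emp_id=14: tenure < 3 OR office IN ('BER', 'LON', 'SF') → -4
emp_id=15: tenure < 23 → -1
emp_id=16: tenure < 23 → -1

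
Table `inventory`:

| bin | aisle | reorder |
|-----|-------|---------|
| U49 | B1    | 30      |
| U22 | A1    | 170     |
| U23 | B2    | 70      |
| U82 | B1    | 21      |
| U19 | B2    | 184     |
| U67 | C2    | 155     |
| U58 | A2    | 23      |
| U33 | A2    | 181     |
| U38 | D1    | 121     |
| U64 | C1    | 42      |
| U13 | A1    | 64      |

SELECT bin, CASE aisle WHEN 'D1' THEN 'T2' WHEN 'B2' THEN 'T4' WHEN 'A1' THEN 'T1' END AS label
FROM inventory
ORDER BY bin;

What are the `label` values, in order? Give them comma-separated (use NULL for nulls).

bin=U13: aisle='A1' → T1
bin=U19: aisle='B2' → T4
bin=U22: aisle='A1' → T1
bin=U23: aisle='B2' → T4
bin=U33: (no match → NULL) → NULL
bin=U38: aisle='D1' → T2
bin=U49: (no match → NULL) → NULL
bin=U58: (no match → NULL) → NULL
bin=U64: (no match → NULL) → NULL
bin=U67: (no match → NULL) → NULL
bin=U82: (no match → NULL) → NULL

T1, T4, T1, T4, NULL, T2, NULL, NULL, NULL, NULL, NULL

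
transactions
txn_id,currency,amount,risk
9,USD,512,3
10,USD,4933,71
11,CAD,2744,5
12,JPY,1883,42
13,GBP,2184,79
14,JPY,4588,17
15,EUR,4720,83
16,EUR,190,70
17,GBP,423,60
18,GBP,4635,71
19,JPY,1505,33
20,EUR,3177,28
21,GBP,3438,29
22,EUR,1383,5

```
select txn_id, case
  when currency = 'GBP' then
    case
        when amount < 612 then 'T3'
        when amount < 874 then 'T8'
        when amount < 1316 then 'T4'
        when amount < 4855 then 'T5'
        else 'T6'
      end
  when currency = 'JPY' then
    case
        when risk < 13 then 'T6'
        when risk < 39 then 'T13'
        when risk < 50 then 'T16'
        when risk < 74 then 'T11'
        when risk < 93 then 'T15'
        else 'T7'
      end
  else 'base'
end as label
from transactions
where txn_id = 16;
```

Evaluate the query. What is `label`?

txn_id = 16: currency=EUR, amount=190, risk=70.
currency='EUR' → outer ELSE → base

base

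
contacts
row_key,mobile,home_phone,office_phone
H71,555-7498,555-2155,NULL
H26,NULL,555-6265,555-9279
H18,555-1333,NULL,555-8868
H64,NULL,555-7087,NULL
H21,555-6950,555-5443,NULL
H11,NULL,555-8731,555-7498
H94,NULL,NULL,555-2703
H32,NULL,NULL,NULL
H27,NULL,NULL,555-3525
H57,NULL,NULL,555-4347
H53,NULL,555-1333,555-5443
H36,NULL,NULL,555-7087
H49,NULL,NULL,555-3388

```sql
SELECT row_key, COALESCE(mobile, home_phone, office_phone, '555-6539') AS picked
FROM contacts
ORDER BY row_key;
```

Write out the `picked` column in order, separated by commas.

555-8731, 555-1333, 555-6950, 555-6265, 555-3525, 555-6539, 555-7087, 555-3388, 555-1333, 555-4347, 555-7087, 555-7498, 555-2703

row_key=H11: mobile=NULL, home_phone=555-8731 → 555-8731
row_key=H18: mobile=555-1333 → 555-1333
row_key=H21: mobile=555-6950 → 555-6950
row_key=H26: mobile=NULL, home_phone=555-6265 → 555-6265
row_key=H27: mobile=NULL, home_phone=NULL, office_phone=555-3525 → 555-3525
row_key=H32: mobile=NULL, home_phone=NULL, office_phone=NULL, → literal 555-6539 → 555-6539
row_key=H36: mobile=NULL, home_phone=NULL, office_phone=555-7087 → 555-7087
row_key=H49: mobile=NULL, home_phone=NULL, office_phone=555-3388 → 555-3388
row_key=H53: mobile=NULL, home_phone=555-1333 → 555-1333
row_key=H57: mobile=NULL, home_phone=NULL, office_phone=555-4347 → 555-4347
row_key=H64: mobile=NULL, home_phone=555-7087 → 555-7087
row_key=H71: mobile=555-7498 → 555-7498
row_key=H94: mobile=NULL, home_phone=NULL, office_phone=555-2703 → 555-2703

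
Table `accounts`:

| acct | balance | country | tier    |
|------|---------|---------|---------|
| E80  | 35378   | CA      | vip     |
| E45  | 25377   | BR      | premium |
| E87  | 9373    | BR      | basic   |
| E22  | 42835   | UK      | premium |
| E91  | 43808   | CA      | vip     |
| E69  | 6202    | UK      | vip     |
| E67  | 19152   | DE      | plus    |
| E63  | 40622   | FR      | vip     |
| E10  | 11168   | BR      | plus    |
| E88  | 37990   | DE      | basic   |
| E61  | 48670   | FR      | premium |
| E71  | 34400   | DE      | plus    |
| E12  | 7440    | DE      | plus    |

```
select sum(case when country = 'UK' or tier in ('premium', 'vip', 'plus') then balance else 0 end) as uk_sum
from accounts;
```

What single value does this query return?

315052

acct=E80: ✓ → 35378
acct=E45: ✓ → 25377
acct=E87: ✗
acct=E22: ✓ → 42835
acct=E91: ✓ → 43808
acct=E69: ✓ → 6202
acct=E67: ✓ → 19152
acct=E63: ✓ → 40622
acct=E10: ✓ → 11168
acct=E88: ✗
acct=E61: ✓ → 48670
acct=E71: ✓ → 34400
acct=E12: ✓ → 7440
uk_sum = 35378 + 25377 + 42835 + 43808 + 6202 + 19152 + 40622 + 11168 + 48670 + 34400 + 7440 = 315052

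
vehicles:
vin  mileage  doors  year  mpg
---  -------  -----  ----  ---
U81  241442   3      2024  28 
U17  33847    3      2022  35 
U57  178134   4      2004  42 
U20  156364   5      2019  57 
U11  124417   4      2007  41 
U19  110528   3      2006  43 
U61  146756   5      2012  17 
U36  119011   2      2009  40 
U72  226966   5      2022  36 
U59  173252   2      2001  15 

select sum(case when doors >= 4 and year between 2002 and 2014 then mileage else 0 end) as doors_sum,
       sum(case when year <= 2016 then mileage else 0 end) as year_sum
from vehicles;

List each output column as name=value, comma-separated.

[doors_sum: doors >= 4 and year between 2002 and 2014]
vin=U81: ✗
vin=U17: ✗
vin=U57: ✓ → 178134
vin=U20: ✗
vin=U11: ✓ → 124417
vin=U19: ✗
vin=U61: ✓ → 146756
vin=U36: ✗
vin=U72: ✗
vin=U59: ✗
doors_sum = 178134 + 124417 + 146756 = 449307
—
[year_sum: year <= 2016]
vin=U81: ✗
vin=U17: ✗
vin=U57: ✓ → 178134
vin=U20: ✗
vin=U11: ✓ → 124417
vin=U19: ✓ → 110528
vin=U61: ✓ → 146756
vin=U36: ✓ → 119011
vin=U72: ✗
vin=U59: ✓ → 173252
year_sum = 178134 + 124417 + 110528 + 146756 + 119011 + 173252 = 852098

doors_sum=449307, year_sum=852098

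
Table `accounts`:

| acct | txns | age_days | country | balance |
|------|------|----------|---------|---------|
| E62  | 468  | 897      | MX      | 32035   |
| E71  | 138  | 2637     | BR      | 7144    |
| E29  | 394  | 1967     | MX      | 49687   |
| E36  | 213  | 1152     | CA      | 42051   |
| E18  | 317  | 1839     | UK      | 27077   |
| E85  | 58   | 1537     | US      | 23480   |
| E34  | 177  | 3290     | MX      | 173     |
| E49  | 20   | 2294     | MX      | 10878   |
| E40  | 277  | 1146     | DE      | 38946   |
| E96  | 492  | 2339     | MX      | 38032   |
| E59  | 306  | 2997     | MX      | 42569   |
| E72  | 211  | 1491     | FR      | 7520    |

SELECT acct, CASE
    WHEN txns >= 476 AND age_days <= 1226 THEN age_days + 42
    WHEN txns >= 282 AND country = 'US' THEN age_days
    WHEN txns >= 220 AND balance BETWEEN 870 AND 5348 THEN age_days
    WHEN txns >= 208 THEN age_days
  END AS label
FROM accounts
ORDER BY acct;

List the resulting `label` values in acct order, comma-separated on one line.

acct=E18: txns >= 208 → 1839
acct=E29: txns >= 208 → 1967
acct=E34: (no match → NULL) → NULL
acct=E36: txns >= 208 → 1152
acct=E40: txns >= 208 → 1146
acct=E49: (no match → NULL) → NULL
acct=E59: txns >= 208 → 2997
acct=E62: txns >= 208 → 897
acct=E71: (no match → NULL) → NULL
acct=E72: txns >= 208 → 1491
acct=E85: (no match → NULL) → NULL
acct=E96: txns >= 208 → 2339

1839, 1967, NULL, 1152, 1146, NULL, 2997, 897, NULL, 1491, NULL, 2339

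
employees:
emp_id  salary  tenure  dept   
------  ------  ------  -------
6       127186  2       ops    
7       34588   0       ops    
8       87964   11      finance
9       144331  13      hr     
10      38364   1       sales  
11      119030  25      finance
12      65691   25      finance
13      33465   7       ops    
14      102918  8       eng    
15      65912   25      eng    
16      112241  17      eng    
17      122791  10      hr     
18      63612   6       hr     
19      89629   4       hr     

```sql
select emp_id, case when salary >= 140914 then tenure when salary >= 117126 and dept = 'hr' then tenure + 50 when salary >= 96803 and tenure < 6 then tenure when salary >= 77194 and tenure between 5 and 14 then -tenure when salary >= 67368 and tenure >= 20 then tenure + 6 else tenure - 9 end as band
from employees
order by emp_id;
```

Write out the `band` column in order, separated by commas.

2, -9, -11, 13, -8, 31, 16, -2, -8, 16, 8, 60, -3, -5

emp_id=6: salary >= 96803 and tenure < 6 → 2
emp_id=7: ELSE → -9
emp_id=8: salary >= 77194 and tenure between 5 and 14 → -11
emp_id=9: salary >= 140914 → 13
emp_id=10: ELSE → -8
emp_id=11: salary >= 67368 and tenure >= 20 → 31
emp_id=12: ELSE → 16
emp_id=13: ELSE → -2
emp_id=14: salary >= 77194 and tenure between 5 and 14 → -8
emp_id=15: ELSE → 16
emp_id=16: ELSE → 8
emp_id=17: salary >= 117126 and dept = 'hr' → 60
emp_id=18: ELSE → -3
emp_id=19: ELSE → -5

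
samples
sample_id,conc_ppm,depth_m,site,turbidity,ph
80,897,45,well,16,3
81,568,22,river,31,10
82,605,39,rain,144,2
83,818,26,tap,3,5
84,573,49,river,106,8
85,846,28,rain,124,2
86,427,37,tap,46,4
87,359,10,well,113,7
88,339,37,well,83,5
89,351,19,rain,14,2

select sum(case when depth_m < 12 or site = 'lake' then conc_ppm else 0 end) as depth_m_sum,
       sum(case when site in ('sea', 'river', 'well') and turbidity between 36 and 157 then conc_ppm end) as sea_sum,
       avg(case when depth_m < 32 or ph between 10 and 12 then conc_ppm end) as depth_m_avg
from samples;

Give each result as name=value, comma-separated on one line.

[depth_m_sum: depth_m < 12 or site = 'lake']
sample_id=80: ✗
sample_id=81: ✗
sample_id=82: ✗
sample_id=83: ✗
sample_id=84: ✗
sample_id=85: ✗
sample_id=86: ✗
sample_id=87: ✓ → 359
sample_id=88: ✗
sample_id=89: ✗
depth_m_sum = 359
—
[sea_sum: site in ('sea', 'river', 'well') and turbidity between 36 and 157]
sample_id=80: ✗
sample_id=81: ✗
sample_id=82: ✗
sample_id=83: ✗
sample_id=84: ✓ → 573
sample_id=85: ✗
sample_id=86: ✗
sample_id=87: ✓ → 359
sample_id=88: ✓ → 339
sample_id=89: ✗
sea_sum = 573 + 359 + 339 = 1271
—
[depth_m_avg: depth_m < 32 or ph between 10 and 12]
sample_id=80: ✗
sample_id=81: ✓ → 568
sample_id=82: ✗
sample_id=83: ✓ → 818
sample_id=84: ✗
sample_id=85: ✓ → 846
sample_id=86: ✗
sample_id=87: ✓ → 359
sample_id=88: ✗
sample_id=89: ✓ → 351
depth_m_avg = (568 + 818 + 846 + 359 + 351) / 5 = 588.4

depth_m_sum=359, sea_sum=1271, depth_m_avg=588.4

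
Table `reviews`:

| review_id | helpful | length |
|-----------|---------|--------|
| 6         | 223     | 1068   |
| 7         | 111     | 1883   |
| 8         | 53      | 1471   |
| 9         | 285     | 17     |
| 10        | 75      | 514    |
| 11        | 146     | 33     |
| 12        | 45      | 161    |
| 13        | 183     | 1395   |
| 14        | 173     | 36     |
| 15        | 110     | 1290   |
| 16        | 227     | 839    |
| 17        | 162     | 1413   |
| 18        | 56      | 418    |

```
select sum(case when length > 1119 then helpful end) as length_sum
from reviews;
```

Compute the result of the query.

review_id=6: ✗
review_id=7: ✓ → 111
review_id=8: ✓ → 53
review_id=9: ✗
review_id=10: ✗
review_id=11: ✗
review_id=12: ✗
review_id=13: ✓ → 183
review_id=14: ✗
review_id=15: ✓ → 110
review_id=16: ✗
review_id=17: ✓ → 162
review_id=18: ✗
length_sum = 111 + 53 + 183 + 110 + 162 = 619

619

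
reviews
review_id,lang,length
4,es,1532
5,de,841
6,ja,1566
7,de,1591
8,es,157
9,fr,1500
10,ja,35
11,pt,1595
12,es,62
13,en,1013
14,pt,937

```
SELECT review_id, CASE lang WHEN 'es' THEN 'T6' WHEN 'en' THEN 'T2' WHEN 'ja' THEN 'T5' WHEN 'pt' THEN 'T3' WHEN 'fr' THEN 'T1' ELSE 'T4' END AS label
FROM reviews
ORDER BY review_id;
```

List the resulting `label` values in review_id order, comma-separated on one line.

T6, T4, T5, T4, T6, T1, T5, T3, T6, T2, T3

review_id=4: lang='es' → T6
review_id=5: ELSE → T4
review_id=6: lang='ja' → T5
review_id=7: ELSE → T4
review_id=8: lang='es' → T6
review_id=9: lang='fr' → T1
review_id=10: lang='ja' → T5
review_id=11: lang='pt' → T3
review_id=12: lang='es' → T6
review_id=13: lang='en' → T2
review_id=14: lang='pt' → T3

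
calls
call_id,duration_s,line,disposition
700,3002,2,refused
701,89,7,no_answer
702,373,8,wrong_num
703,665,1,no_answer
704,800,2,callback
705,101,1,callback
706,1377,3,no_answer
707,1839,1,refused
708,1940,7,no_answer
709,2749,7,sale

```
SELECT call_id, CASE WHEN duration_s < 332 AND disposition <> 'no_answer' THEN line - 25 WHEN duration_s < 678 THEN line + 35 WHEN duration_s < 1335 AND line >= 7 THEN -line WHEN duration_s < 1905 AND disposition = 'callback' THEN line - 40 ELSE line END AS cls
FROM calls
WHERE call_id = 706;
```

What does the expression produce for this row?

call_id = 706: duration_s=1377, line=3, disposition=no_answer.
duration_s < 332 AND disposition <> 'no_answer' → false
duration_s < 678 → false
duration_s < 1335 AND line >= 7 → false
duration_s < 1905 AND disposition = 'callback' → false
No prior WHEN matched → ELSE → 3

3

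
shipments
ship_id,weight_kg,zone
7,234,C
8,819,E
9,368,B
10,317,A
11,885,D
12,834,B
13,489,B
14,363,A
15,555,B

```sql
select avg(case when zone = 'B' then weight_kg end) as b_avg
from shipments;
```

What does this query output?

561.5

ship_id=7: ✗
ship_id=8: ✗
ship_id=9: ✓ → 368
ship_id=10: ✗
ship_id=11: ✗
ship_id=12: ✓ → 834
ship_id=13: ✓ → 489
ship_id=14: ✗
ship_id=15: ✓ → 555
b_avg = (368 + 834 + 489 + 555) / 4 = 561.5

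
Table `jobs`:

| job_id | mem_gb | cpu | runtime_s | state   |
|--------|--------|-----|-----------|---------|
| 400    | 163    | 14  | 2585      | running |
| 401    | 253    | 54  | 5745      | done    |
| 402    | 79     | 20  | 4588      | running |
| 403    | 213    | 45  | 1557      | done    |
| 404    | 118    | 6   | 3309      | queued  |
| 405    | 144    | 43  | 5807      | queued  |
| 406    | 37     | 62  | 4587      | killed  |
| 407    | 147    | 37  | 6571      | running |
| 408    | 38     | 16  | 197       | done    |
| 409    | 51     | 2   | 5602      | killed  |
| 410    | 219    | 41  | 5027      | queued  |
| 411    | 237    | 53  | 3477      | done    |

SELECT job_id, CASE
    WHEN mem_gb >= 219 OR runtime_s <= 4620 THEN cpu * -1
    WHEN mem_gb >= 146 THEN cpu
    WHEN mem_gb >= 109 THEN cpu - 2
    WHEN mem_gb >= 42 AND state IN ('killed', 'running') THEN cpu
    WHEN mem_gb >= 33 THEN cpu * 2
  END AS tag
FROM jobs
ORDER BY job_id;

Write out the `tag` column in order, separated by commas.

job_id=400: mem_gb >= 219 OR runtime_s <= 4620 → -14
job_id=401: mem_gb >= 219 OR runtime_s <= 4620 → -54
job_id=402: mem_gb >= 219 OR runtime_s <= 4620 → -20
job_id=403: mem_gb >= 219 OR runtime_s <= 4620 → -45
job_id=404: mem_gb >= 219 OR runtime_s <= 4620 → -6
job_id=405: mem_gb >= 109 → 41
job_id=406: mem_gb >= 219 OR runtime_s <= 4620 → -62
job_id=407: mem_gb >= 146 → 37
job_id=408: mem_gb >= 219 OR runtime_s <= 4620 → -16
job_id=409: mem_gb >= 42 AND state IN ('killed', 'running') → 2
job_id=410: mem_gb >= 219 OR runtime_s <= 4620 → -41
job_id=411: mem_gb >= 219 OR runtime_s <= 4620 → -53

-14, -54, -20, -45, -6, 41, -62, 37, -16, 2, -41, -53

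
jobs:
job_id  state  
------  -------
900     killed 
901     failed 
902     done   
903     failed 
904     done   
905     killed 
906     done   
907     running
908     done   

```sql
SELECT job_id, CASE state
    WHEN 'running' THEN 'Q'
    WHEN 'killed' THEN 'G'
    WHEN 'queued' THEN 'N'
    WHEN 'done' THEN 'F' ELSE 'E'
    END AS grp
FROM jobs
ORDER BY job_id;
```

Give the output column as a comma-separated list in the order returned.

G, E, F, E, F, G, F, Q, F

job_id=900: state='killed' → G
job_id=901: ELSE → E
job_id=902: state='done' → F
job_id=903: ELSE → E
job_id=904: state='done' → F
job_id=905: state='killed' → G
job_id=906: state='done' → F
job_id=907: state='running' → Q
job_id=908: state='done' → F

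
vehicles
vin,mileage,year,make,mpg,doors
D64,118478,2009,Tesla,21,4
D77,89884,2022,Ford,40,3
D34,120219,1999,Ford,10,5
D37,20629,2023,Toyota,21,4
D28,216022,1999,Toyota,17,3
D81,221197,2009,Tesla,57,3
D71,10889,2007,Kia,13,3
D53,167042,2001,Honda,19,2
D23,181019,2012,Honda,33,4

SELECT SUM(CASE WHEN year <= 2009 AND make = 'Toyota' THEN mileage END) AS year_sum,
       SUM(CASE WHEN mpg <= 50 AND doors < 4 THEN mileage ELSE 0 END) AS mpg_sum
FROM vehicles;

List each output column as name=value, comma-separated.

[year_sum: year <= 2009 AND make = 'Toyota']
vin=D64: ✗
vin=D77: ✗
vin=D34: ✗
vin=D37: ✗
vin=D28: ✓ → 216022
vin=D81: ✗
vin=D71: ✗
vin=D53: ✗
vin=D23: ✗
year_sum = 216022
—
[mpg_sum: mpg <= 50 AND doors < 4]
vin=D64: ✗
vin=D77: ✓ → 89884
vin=D34: ✗
vin=D37: ✗
vin=D28: ✓ → 216022
vin=D81: ✗
vin=D71: ✓ → 10889
vin=D53: ✓ → 167042
vin=D23: ✗
mpg_sum = 89884 + 216022 + 10889 + 167042 = 483837

year_sum=216022, mpg_sum=483837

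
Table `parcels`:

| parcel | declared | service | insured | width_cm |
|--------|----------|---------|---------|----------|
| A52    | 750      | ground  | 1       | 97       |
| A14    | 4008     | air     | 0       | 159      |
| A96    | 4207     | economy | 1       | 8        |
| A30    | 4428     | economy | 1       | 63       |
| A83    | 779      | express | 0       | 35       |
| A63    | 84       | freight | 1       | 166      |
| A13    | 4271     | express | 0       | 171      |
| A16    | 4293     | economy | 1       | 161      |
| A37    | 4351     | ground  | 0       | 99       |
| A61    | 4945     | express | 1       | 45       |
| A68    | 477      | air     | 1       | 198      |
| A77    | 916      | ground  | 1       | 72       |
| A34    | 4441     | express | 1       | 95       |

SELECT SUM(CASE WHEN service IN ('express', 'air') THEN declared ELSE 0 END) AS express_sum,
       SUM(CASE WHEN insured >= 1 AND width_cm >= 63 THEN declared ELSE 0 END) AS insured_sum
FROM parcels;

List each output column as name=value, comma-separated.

express_sum=18921, insured_sum=15389

[express_sum: service IN ('express', 'air')]
parcel=A52: ✗
parcel=A14: ✓ → 4008
parcel=A96: ✗
parcel=A30: ✗
parcel=A83: ✓ → 779
parcel=A63: ✗
parcel=A13: ✓ → 4271
parcel=A16: ✗
parcel=A37: ✗
parcel=A61: ✓ → 4945
parcel=A68: ✓ → 477
parcel=A77: ✗
parcel=A34: ✓ → 4441
express_sum = 4008 + 779 + 4271 + 4945 + 477 + 4441 = 18921
—
[insured_sum: insured >= 1 AND width_cm >= 63]
parcel=A52: ✓ → 750
parcel=A14: ✗
parcel=A96: ✗
parcel=A30: ✓ → 4428
parcel=A83: ✗
parcel=A63: ✓ → 84
parcel=A13: ✗
parcel=A16: ✓ → 4293
parcel=A37: ✗
parcel=A61: ✗
parcel=A68: ✓ → 477
parcel=A77: ✓ → 916
parcel=A34: ✓ → 4441
insured_sum = 750 + 4428 + 84 + 4293 + 477 + 916 + 4441 = 15389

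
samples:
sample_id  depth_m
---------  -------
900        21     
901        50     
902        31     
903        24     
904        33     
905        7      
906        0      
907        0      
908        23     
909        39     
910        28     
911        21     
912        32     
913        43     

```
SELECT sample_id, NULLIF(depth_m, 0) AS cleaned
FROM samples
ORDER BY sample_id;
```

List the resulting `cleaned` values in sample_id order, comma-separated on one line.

21, 50, 31, 24, 33, 7, NULL, NULL, 23, 39, 28, 21, 32, 43

sample_id=900: depth_m=21 vs 0: differ → 21
sample_id=901: depth_m=50 vs 0: differ → 50
sample_id=902: depth_m=31 vs 0: differ → 31
sample_id=903: depth_m=24 vs 0: differ → 24
sample_id=904: depth_m=33 vs 0: differ → 33
sample_id=905: depth_m=7 vs 0: differ → 7
sample_id=906: depth_m=0 vs 0: equal → NULL
sample_id=907: depth_m=0 vs 0: equal → NULL
sample_id=908: depth_m=23 vs 0: differ → 23
sample_id=909: depth_m=39 vs 0: differ → 39
sample_id=910: depth_m=28 vs 0: differ → 28
sample_id=911: depth_m=21 vs 0: differ → 21
sample_id=912: depth_m=32 vs 0: differ → 32
sample_id=913: depth_m=43 vs 0: differ → 43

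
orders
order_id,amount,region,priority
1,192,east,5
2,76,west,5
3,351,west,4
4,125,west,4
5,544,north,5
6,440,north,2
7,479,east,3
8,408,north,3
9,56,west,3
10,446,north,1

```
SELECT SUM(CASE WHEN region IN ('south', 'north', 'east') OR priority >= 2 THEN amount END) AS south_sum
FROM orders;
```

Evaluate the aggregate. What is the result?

3117

order_id=1: ✓ → 192
order_id=2: ✓ → 76
order_id=3: ✓ → 351
order_id=4: ✓ → 125
order_id=5: ✓ → 544
order_id=6: ✓ → 440
order_id=7: ✓ → 479
order_id=8: ✓ → 408
order_id=9: ✓ → 56
order_id=10: ✓ → 446
south_sum = 192 + 76 + 351 + 125 + 544 + 440 + 479 + 408 + 56 + 446 = 3117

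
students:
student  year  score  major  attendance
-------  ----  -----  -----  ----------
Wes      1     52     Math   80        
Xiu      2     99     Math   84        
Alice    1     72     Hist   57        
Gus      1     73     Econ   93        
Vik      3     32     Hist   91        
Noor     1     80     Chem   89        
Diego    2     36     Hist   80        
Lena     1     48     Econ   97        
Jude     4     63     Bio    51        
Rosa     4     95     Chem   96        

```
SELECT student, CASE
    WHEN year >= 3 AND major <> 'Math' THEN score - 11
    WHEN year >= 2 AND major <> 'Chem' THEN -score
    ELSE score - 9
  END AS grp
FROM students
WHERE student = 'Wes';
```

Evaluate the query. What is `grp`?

43

student = Wes: year=1, score=52, major=Math, attendance=80.
year >= 3 AND major <> 'Math' → false
year >= 2 AND major <> 'Chem' → false
No prior WHEN matched → ELSE → 43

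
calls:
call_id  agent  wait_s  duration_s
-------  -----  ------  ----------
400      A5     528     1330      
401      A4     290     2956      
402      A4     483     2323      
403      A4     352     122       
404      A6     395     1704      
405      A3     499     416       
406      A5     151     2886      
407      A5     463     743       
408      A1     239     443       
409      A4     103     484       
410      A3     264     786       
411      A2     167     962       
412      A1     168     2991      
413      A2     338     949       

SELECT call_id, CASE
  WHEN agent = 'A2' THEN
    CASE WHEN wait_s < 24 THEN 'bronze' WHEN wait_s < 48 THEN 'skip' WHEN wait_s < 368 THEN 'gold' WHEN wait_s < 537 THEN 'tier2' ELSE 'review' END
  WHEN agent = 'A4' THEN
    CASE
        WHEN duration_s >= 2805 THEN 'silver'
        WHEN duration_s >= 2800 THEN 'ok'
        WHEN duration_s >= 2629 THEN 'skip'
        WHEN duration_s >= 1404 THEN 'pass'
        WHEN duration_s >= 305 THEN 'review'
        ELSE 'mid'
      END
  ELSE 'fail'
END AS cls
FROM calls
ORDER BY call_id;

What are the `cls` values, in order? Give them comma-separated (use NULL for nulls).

fail, silver, pass, mid, fail, fail, fail, fail, fail, review, fail, gold, fail, gold

call_id=400: agent='A5' → outer ELSE → fail
call_id=401: agent='A4' → inner[duration_s >= 2805] → silver
call_id=402: agent='A4' → inner[duration_s >= 1404] → pass
call_id=403: agent='A4' → inner[ELSE] → mid
call_id=404: agent='A6' → outer ELSE → fail
call_id=405: agent='A3' → outer ELSE → fail
call_id=406: agent='A5' → outer ELSE → fail
call_id=407: agent='A5' → outer ELSE → fail
call_id=408: agent='A1' → outer ELSE → fail
call_id=409: agent='A4' → inner[duration_s >= 305] → review
call_id=410: agent='A3' → outer ELSE → fail
call_id=411: agent='A2' → inner[wait_s < 368] → gold
call_id=412: agent='A1' → outer ELSE → fail
call_id=413: agent='A2' → inner[wait_s < 368] → gold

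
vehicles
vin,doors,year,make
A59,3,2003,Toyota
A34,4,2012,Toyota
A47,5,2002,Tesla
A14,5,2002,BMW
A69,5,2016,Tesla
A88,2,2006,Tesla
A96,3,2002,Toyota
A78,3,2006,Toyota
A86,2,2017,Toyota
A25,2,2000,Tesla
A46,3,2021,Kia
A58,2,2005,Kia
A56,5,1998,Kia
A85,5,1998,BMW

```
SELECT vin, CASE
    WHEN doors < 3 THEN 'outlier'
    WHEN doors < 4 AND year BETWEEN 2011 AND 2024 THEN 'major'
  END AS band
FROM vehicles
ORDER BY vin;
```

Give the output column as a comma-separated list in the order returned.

NULL, outlier, NULL, major, NULL, NULL, outlier, NULL, NULL, NULL, NULL, outlier, outlier, NULL

vin=A14: (no match → NULL) → NULL
vin=A25: doors < 3 → outlier
vin=A34: (no match → NULL) → NULL
vin=A46: doors < 4 AND year BETWEEN 2011 AND 2024 → major
vin=A47: (no match → NULL) → NULL
vin=A56: (no match → NULL) → NULL
vin=A58: doors < 3 → outlier
vin=A59: (no match → NULL) → NULL
vin=A69: (no match → NULL) → NULL
vin=A78: (no match → NULL) → NULL
vin=A85: (no match → NULL) → NULL
vin=A86: doors < 3 → outlier
vin=A88: doors < 3 → outlier
vin=A96: (no match → NULL) → NULL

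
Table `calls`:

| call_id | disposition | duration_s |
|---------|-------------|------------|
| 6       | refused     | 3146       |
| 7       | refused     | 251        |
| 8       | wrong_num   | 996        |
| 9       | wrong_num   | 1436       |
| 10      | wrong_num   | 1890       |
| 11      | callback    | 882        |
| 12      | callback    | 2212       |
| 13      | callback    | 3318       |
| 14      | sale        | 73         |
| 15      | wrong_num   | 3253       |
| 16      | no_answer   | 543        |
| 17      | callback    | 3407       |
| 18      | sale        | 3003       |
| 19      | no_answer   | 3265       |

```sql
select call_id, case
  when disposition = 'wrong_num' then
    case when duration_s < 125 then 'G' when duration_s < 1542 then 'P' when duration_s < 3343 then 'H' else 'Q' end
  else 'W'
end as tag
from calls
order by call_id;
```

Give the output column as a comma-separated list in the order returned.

W, W, P, P, H, W, W, W, W, H, W, W, W, W

call_id=6: disposition='refused' → outer ELSE → W
call_id=7: disposition='refused' → outer ELSE → W
call_id=8: disposition='wrong_num' → inner[duration_s < 1542] → P
call_id=9: disposition='wrong_num' → inner[duration_s < 1542] → P
call_id=10: disposition='wrong_num' → inner[duration_s < 3343] → H
call_id=11: disposition='callback' → outer ELSE → W
call_id=12: disposition='callback' → outer ELSE → W
call_id=13: disposition='callback' → outer ELSE → W
call_id=14: disposition='sale' → outer ELSE → W
call_id=15: disposition='wrong_num' → inner[duration_s < 3343] → H
call_id=16: disposition='no_answer' → outer ELSE → W
call_id=17: disposition='callback' → outer ELSE → W
call_id=18: disposition='sale' → outer ELSE → W
call_id=19: disposition='no_answer' → outer ELSE → W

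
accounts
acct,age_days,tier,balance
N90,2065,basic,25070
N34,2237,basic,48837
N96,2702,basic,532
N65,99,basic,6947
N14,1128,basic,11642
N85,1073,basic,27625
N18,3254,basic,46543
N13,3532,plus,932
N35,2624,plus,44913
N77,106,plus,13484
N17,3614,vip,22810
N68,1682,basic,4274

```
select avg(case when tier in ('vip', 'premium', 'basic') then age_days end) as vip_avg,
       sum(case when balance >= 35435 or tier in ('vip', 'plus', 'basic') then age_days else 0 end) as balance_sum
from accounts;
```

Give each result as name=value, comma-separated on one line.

[vip_avg: tier in ('vip', 'premium', 'basic')]
acct=N90: ✓ → 2065
acct=N34: ✓ → 2237
acct=N96: ✓ → 2702
acct=N65: ✓ → 99
acct=N14: ✓ → 1128
acct=N85: ✓ → 1073
acct=N18: ✓ → 3254
acct=N13: ✗
acct=N35: ✗
acct=N77: ✗
acct=N17: ✓ → 3614
acct=N68: ✓ → 1682
vip_avg = (2065 + 2237 + 2702 + 99 + 1128 + 1073 + 3254 + 3614 + 1682) / 9 = 1983.7777777778
—
[balance_sum: balance >= 35435 or tier in ('vip', 'plus', 'basic')]
acct=N90: ✓ → 2065
acct=N34: ✓ → 2237
acct=N96: ✓ → 2702
acct=N65: ✓ → 99
acct=N14: ✓ → 1128
acct=N85: ✓ → 1073
acct=N18: ✓ → 3254
acct=N13: ✓ → 3532
acct=N35: ✓ → 2624
acct=N77: ✓ → 106
acct=N17: ✓ → 3614
acct=N68: ✓ → 1682
balance_sum = 2065 + 2237 + 2702 + 99 + 1128 + 1073 + 3254 + 3532 + 2624 + 106 + 3614 + 1682 = 24116

vip_avg=1983.7777777778, balance_sum=24116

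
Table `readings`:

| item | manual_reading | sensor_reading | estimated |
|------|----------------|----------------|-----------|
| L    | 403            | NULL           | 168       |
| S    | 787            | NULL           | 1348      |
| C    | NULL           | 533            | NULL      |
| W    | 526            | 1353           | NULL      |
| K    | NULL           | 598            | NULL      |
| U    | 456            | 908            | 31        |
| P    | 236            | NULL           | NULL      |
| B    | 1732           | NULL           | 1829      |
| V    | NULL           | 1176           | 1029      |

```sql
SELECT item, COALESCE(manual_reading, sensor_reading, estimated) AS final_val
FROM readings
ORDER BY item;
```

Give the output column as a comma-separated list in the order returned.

item=B: manual_reading=1732 → 1732
item=C: manual_reading=NULL, sensor_reading=533 → 533
item=K: manual_reading=NULL, sensor_reading=598 → 598
item=L: manual_reading=403 → 403
item=P: manual_reading=236 → 236
item=S: manual_reading=787 → 787
item=U: manual_reading=456 → 456
item=V: manual_reading=NULL, sensor_reading=1176 → 1176
item=W: manual_reading=526 → 526

1732, 533, 598, 403, 236, 787, 456, 1176, 526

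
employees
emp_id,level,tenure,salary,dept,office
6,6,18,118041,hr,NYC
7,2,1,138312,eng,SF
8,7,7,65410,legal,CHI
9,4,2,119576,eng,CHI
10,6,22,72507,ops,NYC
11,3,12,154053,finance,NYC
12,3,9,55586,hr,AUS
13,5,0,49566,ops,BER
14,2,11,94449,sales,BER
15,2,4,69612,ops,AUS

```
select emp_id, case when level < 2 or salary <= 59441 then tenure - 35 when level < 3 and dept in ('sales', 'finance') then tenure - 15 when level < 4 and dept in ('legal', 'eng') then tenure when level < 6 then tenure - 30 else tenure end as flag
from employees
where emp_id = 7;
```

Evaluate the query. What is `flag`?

1

emp_id = 7: level=2, tenure=1, salary=138312, dept=eng, office=SF.
level < 2 or salary <= 59441 → false
level < 3 and dept in ('sales', 'finance') → false
level < 4 and dept in ('legal', 'eng') → true → 1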